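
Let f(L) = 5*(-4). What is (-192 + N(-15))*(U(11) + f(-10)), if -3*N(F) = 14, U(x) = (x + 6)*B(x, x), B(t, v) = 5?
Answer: -38350/3 ≈ -12783.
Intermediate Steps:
f(L) = -20
U(x) = 30 + 5*x (U(x) = (x + 6)*5 = (6 + x)*5 = 30 + 5*x)
N(F) = -14/3 (N(F) = -⅓*14 = -14/3)
(-192 + N(-15))*(U(11) + f(-10)) = (-192 - 14/3)*((30 + 5*11) - 20) = -590*((30 + 55) - 20)/3 = -590*(85 - 20)/3 = -590/3*65 = -38350/3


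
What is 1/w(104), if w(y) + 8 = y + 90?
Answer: 1/186 ≈ 0.0053763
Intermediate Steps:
w(y) = 82 + y (w(y) = -8 + (y + 90) = -8 + (90 + y) = 82 + y)
1/w(104) = 1/(82 + 104) = 1/186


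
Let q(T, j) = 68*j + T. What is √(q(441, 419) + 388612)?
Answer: 37*√305 ≈ 646.18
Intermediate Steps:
q(T, j) = T + 68*j
√(q(441, 419) + 388612) = √((441 + 68*419) + 388612) = √((441 + 28492) + 388612) = √(28933 + 388612) = √417545 = 37*√305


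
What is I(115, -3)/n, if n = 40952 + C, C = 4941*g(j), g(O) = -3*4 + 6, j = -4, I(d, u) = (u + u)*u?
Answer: 9/5653 ≈ 0.0015921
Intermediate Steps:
I(d, u) = 2*u² (I(d, u) = (2*u)*u = 2*u²)
g(O) = -6 (g(O) = -12 + 6 = -6)
C = -29646 (C = 4941*(-6) = -29646)
n = 11306 (n = 40952 - 29646 = 11306)
I(115, -3)/n = (2*(-3)²)/11306 = (2*9)*(1/11306) = 18*(1/11306) = 9/5653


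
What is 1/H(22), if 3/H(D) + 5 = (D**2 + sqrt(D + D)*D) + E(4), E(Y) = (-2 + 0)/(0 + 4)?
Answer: 319/2 + 44*sqrt(11)/3 ≈ 208.14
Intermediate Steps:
E(Y) = -1/2 (E(Y) = -2/4 = -2*1/4 = -1/2)
H(D) = 3/(-11/2 + D**2 + sqrt(2)*D**(3/2)) (H(D) = 3/(-5 + ((D**2 + sqrt(D + D)*D) - 1/2)) = 3/(-5 + ((D**2 + sqrt(2*D)*D) - 1/2)) = 3/(-5 + ((D**2 + (sqrt(2)*sqrt(D))*D) - 1/2)) = 3/(-5 + ((D**2 + sqrt(2)*D**(3/2)) - 1/2)) = 3/(-5 + (-1/2 + D**2 + sqrt(2)*D**(3/2))) = 3/(-11/2 + D**2 + sqrt(2)*D**(3/2)))
1/H(22) = 1/(6/(-11 + 2*22**2 + 2*sqrt(2)*22**(3/2))) = 1/(6/(-11 + 2*484 + 2*sqrt(2)*(22*sqrt(22)))) = 1/(6/(-11 + 968 + 88*sqrt(11))) = 1/(6/(957 + 88*sqrt(11))) = 319/2 + 44*sqrt(11)/3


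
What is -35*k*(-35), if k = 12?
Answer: 14700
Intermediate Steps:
-35*k*(-35) = -35*12*(-35) = -420*(-35) = 14700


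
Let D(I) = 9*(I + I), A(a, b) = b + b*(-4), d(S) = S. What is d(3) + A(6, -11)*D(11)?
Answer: 6537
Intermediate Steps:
A(a, b) = -3*b (A(a, b) = b - 4*b = -3*b)
D(I) = 18*I (D(I) = 9*(2*I) = 18*I)
d(3) + A(6, -11)*D(11) = 3 + (-3*(-11))*(18*11) = 3 + 33*198 = 3 + 6534 = 6537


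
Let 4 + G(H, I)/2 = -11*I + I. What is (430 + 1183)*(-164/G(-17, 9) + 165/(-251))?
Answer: 4090568/11797 ≈ 346.75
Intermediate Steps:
G(H, I) = -8 - 20*I (G(H, I) = -8 + 2*(-11*I + I) = -8 + 2*(-10*I) = -8 - 20*I)
(430 + 1183)*(-164/G(-17, 9) + 165/(-251)) = (430 + 1183)*(-164/(-8 - 20*9) + 165/(-251)) = 1613*(-164/(-8 - 180) + 165*(-1/251)) = 1613*(-164/(-188) - 165/251) = 1613*(-164*(-1/188) - 165/251) = 1613*(41/47 - 165/251) = 1613*(2536/11797) = 4090568/11797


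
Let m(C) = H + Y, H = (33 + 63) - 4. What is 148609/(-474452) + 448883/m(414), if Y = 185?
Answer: 212932272423/131423204 ≈ 1620.2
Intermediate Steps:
H = 92 (H = 96 - 4 = 92)
m(C) = 277 (m(C) = 92 + 185 = 277)
148609/(-474452) + 448883/m(414) = 148609/(-474452) + 448883/277 = 148609*(-1/474452) + 448883*(1/277) = -148609/474452 + 448883/277 = 212932272423/131423204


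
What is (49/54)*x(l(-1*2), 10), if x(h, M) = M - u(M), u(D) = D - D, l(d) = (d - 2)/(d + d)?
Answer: 245/27 ≈ 9.0741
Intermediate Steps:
l(d) = (-2 + d)/(2*d) (l(d) = (-2 + d)/((2*d)) = (-2 + d)*(1/(2*d)) = (-2 + d)/(2*d))
u(D) = 0
x(h, M) = M (x(h, M) = M - 1*0 = M + 0 = M)
(49/54)*x(l(-1*2), 10) = (49/54)*10 = 245/27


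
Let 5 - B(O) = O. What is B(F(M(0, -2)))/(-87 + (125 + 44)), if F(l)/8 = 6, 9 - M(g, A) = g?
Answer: -43/82 ≈ -0.52439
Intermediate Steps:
M(g, A) = 9 - g
F(l) = 48 (F(l) = 8*6 = 48)
B(O) = 5 - O
B(F(M(0, -2)))/(-87 + (125 + 44)) = (5 - 1*48)/(-87 + (125 + 44)) = (5 - 48)/(-87 + 169) = -43/82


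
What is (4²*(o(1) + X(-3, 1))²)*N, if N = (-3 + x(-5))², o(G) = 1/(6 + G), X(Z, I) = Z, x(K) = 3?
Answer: 0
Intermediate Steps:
N = 0 (N = (-3 + 3)² = 0² = 0)
(4²*(o(1) + X(-3, 1))²)*N = (4²*(1/(6 + 1) - 3)²)*0 = (16*(1/7 - 3)²)*0 = (16*(⅐ - 3)²)*0 = (16*(-20/7)²)*0 = (16*(400/49))*0 = (6400/49)*0 = 0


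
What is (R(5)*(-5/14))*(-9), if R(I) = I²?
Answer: 1125/14 ≈ 80.357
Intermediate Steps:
(R(5)*(-5/14))*(-9) = (5²*(-5/14))*(-9) = (25*(-5*1/14))*(-9) = (25*(-5/14))*(-9) = -125/14*(-9) = 1125/14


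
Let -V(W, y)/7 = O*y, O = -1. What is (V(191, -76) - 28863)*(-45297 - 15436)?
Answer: 1785246535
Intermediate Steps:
V(W, y) = 7*y (V(W, y) = -(-7)*y = 7*y)
(V(191, -76) - 28863)*(-45297 - 15436) = (7*(-76) - 28863)*(-45297 - 15436) = (-532 - 28863)*(-60733) = -29395*(-60733) = 1785246535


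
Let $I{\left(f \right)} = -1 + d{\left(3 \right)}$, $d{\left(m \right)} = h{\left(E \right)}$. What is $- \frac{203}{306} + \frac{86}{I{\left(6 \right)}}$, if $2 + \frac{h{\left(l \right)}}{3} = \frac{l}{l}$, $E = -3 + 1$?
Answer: $- \frac{3391}{153} \approx -22.163$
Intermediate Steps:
$E = -2$
$h{\left(l \right)} = -3$ ($h{\left(l \right)} = -6 + 3 \frac{l}{l} = -6 + 3 \cdot 1 = -6 + 3 = -3$)
$d{\left(m \right)} = -3$
$I{\left(f \right)} = -4$ ($I{\left(f \right)} = -1 - 3 = -4$)
$- \frac{203}{306} + \frac{86}{I{\left(6 \right)}} = - \frac{203}{306} + \frac{86}{-4} = \left(-203\right) \frac{1}{306} + 86 \left(- \frac{1}{4}\right) = - \frac{203}{306} - \frac{43}{2} = - \frac{3391}{153}$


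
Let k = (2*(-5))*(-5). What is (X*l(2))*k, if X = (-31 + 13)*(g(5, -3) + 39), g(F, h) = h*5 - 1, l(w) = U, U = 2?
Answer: -41400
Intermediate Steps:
l(w) = 2
g(F, h) = -1 + 5*h (g(F, h) = 5*h - 1 = -1 + 5*h)
k = 50 (k = -10*(-5) = 50)
X = -414 (X = (-31 + 13)*((-1 + 5*(-3)) + 39) = -18*((-1 - 15) + 39) = -18*(-16 + 39) = -18*23 = -414)
(X*l(2))*k = -414*2*50 = -828*50 = -41400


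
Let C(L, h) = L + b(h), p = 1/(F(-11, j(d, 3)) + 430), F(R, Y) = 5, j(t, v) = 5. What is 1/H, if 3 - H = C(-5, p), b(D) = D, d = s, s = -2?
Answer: 435/3479 ≈ 0.12504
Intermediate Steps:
d = -2
p = 1/435 (p = 1/(5 + 430) = 1/435 ≈ 0.0022989)
C(L, h) = L + h
H = 3479/435 (H = 3 - (-5 + 1/435) = 3 - 1*(-2174/435) = 3 + 2174/435 = 3479/435 ≈ 7.9977)
1/H = 1/(3479/435) = 435/3479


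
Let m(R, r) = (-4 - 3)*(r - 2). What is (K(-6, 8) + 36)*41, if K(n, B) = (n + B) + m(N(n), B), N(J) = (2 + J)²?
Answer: -164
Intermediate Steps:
m(R, r) = 14 - 7*r (m(R, r) = -7*(-2 + r) = 14 - 7*r)
K(n, B) = 14 + n - 6*B (K(n, B) = (n + B) + (14 - 7*B) = (B + n) + (14 - 7*B) = 14 + n - 6*B)
(K(-6, 8) + 36)*41 = ((14 - 6 - 6*8) + 36)*41 = ((14 - 6 - 48) + 36)*41 = (-40 + 36)*41 = -4*41 = -164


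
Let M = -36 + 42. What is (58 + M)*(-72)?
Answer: -4608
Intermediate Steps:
M = 6
(58 + M)*(-72) = (58 + 6)*(-72) = 64*(-72) = -4608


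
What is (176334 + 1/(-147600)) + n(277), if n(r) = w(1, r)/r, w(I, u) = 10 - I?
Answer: 7209452184923/40885200 ≈ 1.7633e+5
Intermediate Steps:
n(r) = 9/r (n(r) = (10 - 1*1)/r = (10 - 1)/r = 9/r)
(176334 + 1/(-147600)) + n(277) = (176334 + 1/(-147600)) + 9/277 = (176334 - 1/147600) + 9*(1/277) = 26026898399/147600 + 9/277 = 7209452184923/40885200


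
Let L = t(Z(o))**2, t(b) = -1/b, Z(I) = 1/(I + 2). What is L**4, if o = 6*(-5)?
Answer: 377801998336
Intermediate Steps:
o = -30
Z(I) = 1/(2 + I)
L = 784 (L = (-1/(1/(2 - 30)))**2 = (-1/(1/(-28)))**2 = (-1/(-1/28))**2 = (-1*(-28))**2 = 28**2 = 784)
L**4 = 784**4 = 377801998336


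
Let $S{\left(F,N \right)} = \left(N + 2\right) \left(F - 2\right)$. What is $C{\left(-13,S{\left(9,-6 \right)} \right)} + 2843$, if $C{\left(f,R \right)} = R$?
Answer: $2815$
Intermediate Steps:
$S{\left(F,N \right)} = \left(-2 + F\right) \left(2 + N\right)$ ($S{\left(F,N \right)} = \left(2 + N\right) \left(-2 + F\right) = \left(-2 + F\right) \left(2 + N\right)$)
$C{\left(-13,S{\left(9,-6 \right)} \right)} + 2843 = \left(-4 - -12 + 2 \cdot 9 + 9 \left(-6\right)\right) + 2843 = \left(-4 + 12 + 18 - 54\right) + 2843 = -28 + 2843 = 2815$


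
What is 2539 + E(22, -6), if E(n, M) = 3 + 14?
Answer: 2556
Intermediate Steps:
E(n, M) = 17
2539 + E(22, -6) = 2539 + 17 = 2556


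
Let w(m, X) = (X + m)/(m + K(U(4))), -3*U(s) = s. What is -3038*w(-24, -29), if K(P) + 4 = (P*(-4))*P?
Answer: -724563/158 ≈ -4585.8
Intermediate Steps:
U(s) = -s/3
K(P) = -4 - 4*P² (K(P) = -4 + (P*(-4))*P = -4 + (-4*P)*P = -4 - 4*P²)
w(m, X) = (X + m)/(-100/9 + m) (w(m, X) = (X + m)/(m + (-4 - 4*(-⅓*4)²)) = (X + m)/(m + (-4 - 4*(-4/3)²)) = (X + m)/(m + (-4 - 4*16/9)) = (X + m)/(m + (-4 - 64/9)) = (X + m)/(m - 100/9) = (X + m)/(-100/9 + m))
-3038*w(-24, -29) = -27342*(-29 - 24)/(-100 + 9*(-24)) = -27342*(-53)/(-100 - 216) = -27342*(-53)/(-316) = -27342*(-1)*(-53)/316 = -3038*477/316 = -724563/158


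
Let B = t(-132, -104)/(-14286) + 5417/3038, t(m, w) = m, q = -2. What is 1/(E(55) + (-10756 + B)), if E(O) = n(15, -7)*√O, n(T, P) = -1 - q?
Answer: -112538920400960018/1210266346430816432481 - 52323203976484*√55/6051331732154082162405 ≈ -9.3051e-5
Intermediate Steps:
n(T, P) = 1 (n(T, P) = -1 - 1*(-2) = -1 + 2 = 1)
B = 12964713/7233478 (B = -132/(-14286) + 5417/3038 = -132*(-1/14286) + 5417*(1/3038) = 22/2381 + 5417/3038 = 12964713/7233478 ≈ 1.7923)
E(O) = √O (E(O) = 1*√O = √O)
1/(E(55) + (-10756 + B)) = 1/(√55 + (-10756 + 12964713/7233478)) = 1/(√55 - 77790324655/7233478) = 1/(-77790324655/7233478 + √55)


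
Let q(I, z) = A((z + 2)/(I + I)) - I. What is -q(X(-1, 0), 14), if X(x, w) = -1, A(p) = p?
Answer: 7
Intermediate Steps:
q(I, z) = -I + (2 + z)/(2*I) (q(I, z) = (z + 2)/(I + I) - I = (2 + z)/((2*I)) - I = (2 + z)*(1/(2*I)) - I = (2 + z)/(2*I) - I = -I + (2 + z)/(2*I))
-q(X(-1, 0), 14) = -(1 + (½)*14 - 1*(-1)²)/(-1) = -(-1)*(1 + 7 - 1*1) = -(-1)*(1 + 7 - 1) = -(-1)*7 = -1*(-7) = 7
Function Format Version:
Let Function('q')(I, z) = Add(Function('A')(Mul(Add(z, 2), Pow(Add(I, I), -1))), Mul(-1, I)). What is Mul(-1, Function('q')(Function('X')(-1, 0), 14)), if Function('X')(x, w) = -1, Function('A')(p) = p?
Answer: 7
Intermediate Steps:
Function('q')(I, z) = Add(Mul(-1, I), Mul(Rational(1, 2), Pow(I, -1), Add(2, z))) (Function('q')(I, z) = Add(Mul(Add(z, 2), Pow(Add(I, I), -1)), Mul(-1, I)) = Add(Mul(Add(2, z), Pow(Mul(2, I), -1)), Mul(-1, I)) = Add(Mul(Add(2, z), Mul(Rational(1, 2), Pow(I, -1))), Mul(-1, I)) = Add(Mul(Rational(1, 2), Pow(I, -1), Add(2, z)), Mul(-1, I)) = Add(Mul(-1, I), Mul(Rational(1, 2), Pow(I, -1), Add(2, z))))
Mul(-1, Function('q')(Function('X')(-1, 0), 14)) = Mul(-1, Mul(Pow(-1, -1), Add(1, Mul(Rational(1, 2), 14), Mul(-1, Pow(-1, 2))))) = Mul(-1, Mul(-1, Add(1, 7, Mul(-1, 1)))) = Mul(-1, Mul(-1, Add(1, 7, -1))) = Mul(-1, Mul(-1, 7)) = Mul(-1, -7) = 7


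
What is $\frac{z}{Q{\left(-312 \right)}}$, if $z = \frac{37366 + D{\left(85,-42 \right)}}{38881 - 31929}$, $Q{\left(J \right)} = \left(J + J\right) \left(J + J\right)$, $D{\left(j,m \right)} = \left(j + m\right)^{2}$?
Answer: $\frac{3565}{246085632} \approx 1.4487 \cdot 10^{-5}$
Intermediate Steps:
$Q{\left(J \right)} = 4 J^{2}$ ($Q{\left(J \right)} = 2 J 2 J = 4 J^{2}$)
$z = \frac{3565}{632}$ ($z = \frac{37366 + \left(85 - 42\right)^{2}}{38881 - 31929} = \frac{37366 + 43^{2}}{6952} = \left(37366 + 1849\right) \frac{1}{6952} = 39215 \cdot \frac{1}{6952} = \frac{3565}{632} \approx 5.6408$)
$\frac{z}{Q{\left(-312 \right)}} = \frac{3565}{632 \cdot 4 \left(-312\right)^{2}} = \frac{3565}{632 \cdot 4 \cdot 97344} = \frac{3565}{632 \cdot 389376} = \frac{3565}{632} \cdot \frac{1}{389376} = \frac{3565}{246085632}$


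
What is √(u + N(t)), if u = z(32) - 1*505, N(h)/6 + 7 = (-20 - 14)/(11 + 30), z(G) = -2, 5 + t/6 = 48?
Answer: I*√931233/41 ≈ 23.537*I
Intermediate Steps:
t = 258 (t = -30 + 6*48 = -30 + 288 = 258)
N(h) = -1926/41 (N(h) = -42 + 6*((-20 - 14)/(11 + 30)) = -42 + 6*(-34/41) = -42 - 204/41 = -1926/41)
u = -507 (u = -2 - 1*505 = -2 - 505 = -507)
√(u + N(t)) = √(-507 - 1926/41) = √(-22713/41) = I*√931233/41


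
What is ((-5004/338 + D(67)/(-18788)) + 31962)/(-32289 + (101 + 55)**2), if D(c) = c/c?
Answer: -101437839719/25252142916 ≈ -4.0170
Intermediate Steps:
D(c) = 1
((-5004/338 + D(67)/(-18788)) + 31962)/(-32289 + (101 + 55)**2) = ((-5004/338 + 1/(-18788)) + 31962)/(-32289 + (101 + 55)**2) = ((-5004*1/338 + 1*(-1/18788)) + 31962)/(-32289 + 156**2) = ((-2502/169 - 1/18788) + 31962)/(-32289 + 24336) = (-47007745/3175172 + 31962)/(-7953) = (101437839719/3175172)*(-1/7953) = -101437839719/25252142916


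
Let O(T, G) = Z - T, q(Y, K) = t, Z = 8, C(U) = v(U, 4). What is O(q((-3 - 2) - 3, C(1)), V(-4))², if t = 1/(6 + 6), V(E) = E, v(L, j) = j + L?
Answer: 9025/144 ≈ 62.674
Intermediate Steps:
v(L, j) = L + j
C(U) = 4 + U (C(U) = U + 4 = 4 + U)
t = 1/12 ≈ 0.083333
q(Y, K) = 1/12
O(T, G) = 8 - T
O(q((-3 - 2) - 3, C(1)), V(-4))² = (8 - 1*1/12)² = (8 - 1/12)² = (95/12)² = 9025/144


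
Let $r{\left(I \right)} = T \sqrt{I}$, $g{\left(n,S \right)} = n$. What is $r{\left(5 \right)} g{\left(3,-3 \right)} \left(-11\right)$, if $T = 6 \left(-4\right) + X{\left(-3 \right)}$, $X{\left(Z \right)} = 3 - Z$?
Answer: $594 \sqrt{5} \approx 1328.2$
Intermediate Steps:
$T = -18$ ($T = 6 \left(-4\right) + \left(3 - -3\right) = -24 + \left(3 + 3\right) = -24 + 6 = -18$)
$r{\left(I \right)} = - 18 \sqrt{I}$
$r{\left(5 \right)} g{\left(3,-3 \right)} \left(-11\right) = - 18 \sqrt{5} \cdot 3 \left(-11\right) = - 54 \sqrt{5} \left(-11\right) = 594 \sqrt{5}$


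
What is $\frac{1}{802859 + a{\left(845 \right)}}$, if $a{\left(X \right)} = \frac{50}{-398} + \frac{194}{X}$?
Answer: $\frac{168155}{135004772626} \approx 1.2455 \cdot 10^{-6}$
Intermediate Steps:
$a{\left(X \right)} = - \frac{25}{199} + \frac{194}{X}$ ($a{\left(X \right)} = 50 \left(- \frac{1}{398}\right) + \frac{194}{X} = - \frac{25}{199} + \frac{194}{X}$)
$\frac{1}{802859 + a{\left(845 \right)}} = \frac{1}{802859 - \left(\frac{25}{199} - \frac{194}{845}\right)} = \frac{1}{802859 + \left(- \frac{25}{199} + 194 \cdot \frac{1}{845}\right)} = \frac{1}{802859 + \left(- \frac{25}{199} + \frac{194}{845}\right)} = \frac{1}{802859 + \frac{17481}{168155}} = \frac{1}{\frac{135004772626}{168155}} = \frac{168155}{135004772626}$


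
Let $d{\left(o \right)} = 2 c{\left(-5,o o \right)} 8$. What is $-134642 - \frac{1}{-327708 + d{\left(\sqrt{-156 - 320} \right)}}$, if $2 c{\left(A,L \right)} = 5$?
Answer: $- \frac{44117874855}{327668} \approx -1.3464 \cdot 10^{5}$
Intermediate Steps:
$c{\left(A,L \right)} = \frac{5}{2}$ ($c{\left(A,L \right)} = \frac{1}{2} \cdot 5 = \frac{5}{2}$)
$d{\left(o \right)} = 40$ ($d{\left(o \right)} = 2 \cdot \frac{5}{2} \cdot 8 = 5 \cdot 8 = 40$)
$-134642 - \frac{1}{-327708 + d{\left(\sqrt{-156 - 320} \right)}} = -134642 - \frac{1}{-327708 + 40} = -134642 - \frac{1}{-327668} = -134642 - - \frac{1}{327668} = -134642 + \frac{1}{327668} = - \frac{44117874855}{327668}$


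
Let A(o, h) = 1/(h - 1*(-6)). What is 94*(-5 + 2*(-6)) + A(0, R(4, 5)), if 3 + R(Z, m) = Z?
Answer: -11185/7 ≈ -1597.9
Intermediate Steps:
R(Z, m) = -3 + Z
A(o, h) = 1/(6 + h) (A(o, h) = 1/(h + 6) = 1/(6 + h))
94*(-5 + 2*(-6)) + A(0, R(4, 5)) = 94*(-5 + 2*(-6)) + 1/(6 + (-3 + 4)) = 94*(-5 - 12) + 1/(6 + 1) = 94*(-17) + 1/7 = -1598 + ⅐ = -11185/7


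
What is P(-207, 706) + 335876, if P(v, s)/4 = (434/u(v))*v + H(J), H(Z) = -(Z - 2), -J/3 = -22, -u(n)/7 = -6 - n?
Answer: 22503652/67 ≈ 3.3588e+5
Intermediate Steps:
u(n) = 42 + 7*n (u(n) = -7*(-6 - n) = 42 + 7*n)
J = 66 (J = -3*(-22) = 66)
H(Z) = 2 - Z (H(Z) = -(-2 + Z) = 2 - Z)
P(v, s) = -256 + 1736*v/(42 + 7*v) (P(v, s) = 4*((434/(42 + 7*v))*v + (2 - 1*66)) = 4*(434*v/(42 + 7*v) + (2 - 66)) = 4*(434*v/(42 + 7*v) - 64) = 4*(-64 + 434*v/(42 + 7*v)) = -256 + 1736*v/(42 + 7*v))
P(-207, 706) + 335876 = 8*(-192 - 1*(-207))/(6 - 207) + 335876 = 8*(-192 + 207)/(-201) + 335876 = 8*(-1/201)*15 + 335876 = -40/67 + 335876 = 22503652/67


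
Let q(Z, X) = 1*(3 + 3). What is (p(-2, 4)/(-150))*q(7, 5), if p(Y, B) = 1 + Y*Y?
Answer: -⅕ ≈ -0.20000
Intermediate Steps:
q(Z, X) = 6 (q(Z, X) = 1*6 = 6)
p(Y, B) = 1 + Y²
(p(-2, 4)/(-150))*q(7, 5) = ((1 + (-2)²)/(-150))*6 = ((1 + 4)*(-1/150))*6 = (5*(-1/150))*6 = -1/30*6 = -⅕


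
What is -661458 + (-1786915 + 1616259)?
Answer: -832114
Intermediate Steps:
-661458 + (-1786915 + 1616259) = -661458 - 170656 = -832114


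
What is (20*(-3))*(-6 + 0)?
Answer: 360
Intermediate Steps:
(20*(-3))*(-6 + 0) = -60*(-6) = 360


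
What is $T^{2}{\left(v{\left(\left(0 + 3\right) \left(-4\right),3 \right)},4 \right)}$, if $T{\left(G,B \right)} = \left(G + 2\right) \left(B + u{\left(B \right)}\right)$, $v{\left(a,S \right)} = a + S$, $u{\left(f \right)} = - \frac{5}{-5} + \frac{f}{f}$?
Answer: $1764$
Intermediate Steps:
$u{\left(f \right)} = 2$ ($u{\left(f \right)} = \left(-5\right) \left(- \frac{1}{5}\right) + 1 = 1 + 1 = 2$)
$v{\left(a,S \right)} = S + a$
$T{\left(G,B \right)} = \left(2 + B\right) \left(2 + G\right)$ ($T{\left(G,B \right)} = \left(G + 2\right) \left(B + 2\right) = \left(2 + G\right) \left(2 + B\right) = \left(2 + B\right) \left(2 + G\right)$)
$T^{2}{\left(v{\left(\left(0 + 3\right) \left(-4\right),3 \right)},4 \right)} = \left(4 + 2 \cdot 4 + 2 \left(3 + \left(0 + 3\right) \left(-4\right)\right) + 4 \left(3 + \left(0 + 3\right) \left(-4\right)\right)\right)^{2} = \left(4 + 8 + 2 \left(3 + 3 \left(-4\right)\right) + 4 \left(3 + 3 \left(-4\right)\right)\right)^{2} = \left(4 + 8 + 2 \left(3 - 12\right) + 4 \left(3 - 12\right)\right)^{2} = \left(4 + 8 + 2 \left(-9\right) + 4 \left(-9\right)\right)^{2} = \left(4 + 8 - 18 - 36\right)^{2} = \left(-42\right)^{2} = 1764$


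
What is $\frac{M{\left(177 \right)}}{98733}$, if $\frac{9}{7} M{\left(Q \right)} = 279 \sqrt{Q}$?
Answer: $\frac{217 \sqrt{177}}{98733} \approx 0.02924$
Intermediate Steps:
$M{\left(Q \right)} = 217 \sqrt{Q}$ ($M{\left(Q \right)} = \frac{7 \cdot 279 \sqrt{Q}}{9} = 217 \sqrt{Q}$)
$\frac{M{\left(177 \right)}}{98733} = \frac{217 \sqrt{177}}{98733}$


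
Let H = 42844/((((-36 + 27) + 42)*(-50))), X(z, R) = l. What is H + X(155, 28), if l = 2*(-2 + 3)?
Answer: -19772/825 ≈ -23.966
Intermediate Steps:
l = 2 (l = 2*1 = 2)
X(z, R) = 2
H = -21422/825 (H = 42844/(((-9 + 42)*(-50))) = 42844/((33*(-50))) = 42844/(-1650) = 42844*(-1/1650) = -21422/825 ≈ -25.966)
H + X(155, 28) = -21422/825 + 2 = -19772/825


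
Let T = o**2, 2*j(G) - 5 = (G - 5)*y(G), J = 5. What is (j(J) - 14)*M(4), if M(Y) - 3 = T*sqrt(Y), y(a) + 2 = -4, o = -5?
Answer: -1219/2 ≈ -609.50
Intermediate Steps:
y(a) = -6 (y(a) = -2 - 4 = -6)
j(G) = 35/2 - 3*G (j(G) = 5/2 + ((G - 5)*(-6))/2 = 5/2 + ((-5 + G)*(-6))/2 = 5/2 + (30 - 6*G)/2 = 5/2 + (15 - 3*G) = 35/2 - 3*G)
T = 25 (T = (-5)**2 = 25)
M(Y) = 3 + 25*sqrt(Y)
(j(J) - 14)*M(4) = ((35/2 - 3*5) - 14)*(3 + 25*sqrt(4)) = ((35/2 - 15) - 14)*(3 + 25*2) = (5/2 - 14)*(3 + 50) = -23/2*53 = -1219/2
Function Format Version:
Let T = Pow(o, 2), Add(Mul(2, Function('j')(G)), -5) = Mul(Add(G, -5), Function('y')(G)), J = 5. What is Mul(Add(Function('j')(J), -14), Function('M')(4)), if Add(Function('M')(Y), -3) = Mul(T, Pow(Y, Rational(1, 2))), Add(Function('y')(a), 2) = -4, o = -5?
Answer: Rational(-1219, 2) ≈ -609.50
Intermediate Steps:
Function('y')(a) = -6 (Function('y')(a) = Add(-2, -4) = -6)
Function('j')(G) = Add(Rational(35, 2), Mul(-3, G)) (Function('j')(G) = Add(Rational(5, 2), Mul(Rational(1, 2), Mul(Add(G, -5), -6))) = Add(Rational(5, 2), Mul(Rational(1, 2), Mul(Add(-5, G), -6))) = Add(Rational(5, 2), Mul(Rational(1, 2), Add(30, Mul(-6, G)))) = Add(Rational(5, 2), Add(15, Mul(-3, G))) = Add(Rational(35, 2), Mul(-3, G)))
T = 25 (T = Pow(-5, 2) = 25)
Function('M')(Y) = Add(3, Mul(25, Pow(Y, Rational(1, 2))))
Mul(Add(Function('j')(J), -14), Function('M')(4)) = Mul(Add(Add(Rational(35, 2), Mul(-3, 5)), -14), Add(3, Mul(25, Pow(4, Rational(1, 2))))) = Mul(Add(Add(Rational(35, 2), -15), -14), Add(3, Mul(25, 2))) = Mul(Add(Rational(5, 2), -14), Add(3, 50)) = Mul(Rational(-23, 2), 53) = Rational(-1219, 2)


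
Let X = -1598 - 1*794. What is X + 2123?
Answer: -269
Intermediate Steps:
X = -2392 (X = -1598 - 794 = -2392)
X + 2123 = -2392 + 2123 = -269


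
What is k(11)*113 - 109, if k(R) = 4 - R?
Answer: -900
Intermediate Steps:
k(11)*113 - 109 = (4 - 1*11)*113 - 109 = (4 - 11)*113 - 109 = -7*113 - 109 = -791 - 109 = -900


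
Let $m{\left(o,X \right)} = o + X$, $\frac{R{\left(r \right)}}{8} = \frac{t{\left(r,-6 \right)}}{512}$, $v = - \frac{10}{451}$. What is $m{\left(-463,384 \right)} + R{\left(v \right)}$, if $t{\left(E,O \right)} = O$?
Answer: $- \frac{2531}{32} \approx -79.094$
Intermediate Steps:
$v = - \frac{10}{451}$ ($v = \left(-10\right) \frac{1}{451} = - \frac{10}{451} \approx -0.022173$)
$R{\left(r \right)} = - \frac{3}{32}$ ($R{\left(r \right)} = 8 \left(- \frac{6}{512}\right) = 8 \left(\left(-6\right) \frac{1}{512}\right) = 8 \left(- \frac{3}{256}\right) = - \frac{3}{32}$)
$m{\left(o,X \right)} = X + o$
$m{\left(-463,384 \right)} + R{\left(v \right)} = \left(384 - 463\right) - \frac{3}{32} = -79 - \frac{3}{32} = - \frac{2531}{32}$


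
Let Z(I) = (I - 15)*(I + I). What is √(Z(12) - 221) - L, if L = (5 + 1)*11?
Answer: -66 + I*√293 ≈ -66.0 + 17.117*I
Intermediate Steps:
Z(I) = 2*I*(-15 + I) (Z(I) = (-15 + I)*(2*I) = 2*I*(-15 + I))
L = 66 (L = 6*11 = 66)
√(Z(12) - 221) - L = √(2*12*(-15 + 12) - 221) - 1*66 = √(2*12*(-3) - 221) - 66 = √(-72 - 221) - 66 = √(-293) - 66 = I*√293 - 66 = -66 + I*√293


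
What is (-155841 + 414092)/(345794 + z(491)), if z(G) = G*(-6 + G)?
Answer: 258251/583929 ≈ 0.44226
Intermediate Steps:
(-155841 + 414092)/(345794 + z(491)) = (-155841 + 414092)/(345794 + 491*(-6 + 491)) = 258251/(345794 + 491*485) = 258251/(345794 + 238135) = 258251/583929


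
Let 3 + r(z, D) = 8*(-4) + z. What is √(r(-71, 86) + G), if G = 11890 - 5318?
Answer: √6466 ≈ 80.411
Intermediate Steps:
r(z, D) = -35 + z (r(z, D) = -3 + (8*(-4) + z) = -3 + (-32 + z) = -35 + z)
G = 6572
√(r(-71, 86) + G) = √((-35 - 71) + 6572) = √(-106 + 6572) = √6466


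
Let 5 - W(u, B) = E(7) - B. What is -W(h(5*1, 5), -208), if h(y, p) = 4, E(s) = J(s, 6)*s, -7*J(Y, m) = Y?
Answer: 196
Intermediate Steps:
J(Y, m) = -Y/7
E(s) = -s²/7 (E(s) = (-s/7)*s = -s²/7)
W(u, B) = 12 + B (W(u, B) = 5 - (-⅐*7² - B) = 5 - (-⅐*49 - B) = 5 - (-7 - B) = 5 + (7 + B) = 12 + B)
-W(h(5*1, 5), -208) = -(12 - 208) = -1*(-196) = 196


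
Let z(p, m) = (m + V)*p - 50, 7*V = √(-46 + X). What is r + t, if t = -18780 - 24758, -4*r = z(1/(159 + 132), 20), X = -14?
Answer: -25331851/582 - I*√15/4074 ≈ -43526.0 - 0.00095066*I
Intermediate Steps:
V = 2*I*√15/7 (V = √(-46 - 14)/7 = √(-60)/7 = (2*I*√15)/7 = 2*I*√15/7 ≈ 1.1066*I)
z(p, m) = -50 + p*(m + 2*I*√15/7) (z(p, m) = (m + 2*I*√15/7)*p - 50 = p*(m + 2*I*√15/7) - 50 = -50 + p*(m + 2*I*√15/7))
r = 7265/582 - I*√15/4074 (r = -(-50 + 20/(159 + 132) + 2*I*√15/(7*(159 + 132)))/4 = -(-50 + 20/291 + (2/7)*I*√15/291)/4 = -(-50 + 20*(1/291) + (2/7)*I*(1/291)*√15)/4 = -(-50 + 20/291 + 2*I*√15/2037)/4 = -(-14530/291 + 2*I*√15/2037)/4 = 7265/582 - I*√15/4074 ≈ 12.483 - 0.00095066*I)
t = -43538
r + t = (7265/582 - I*√15/4074) - 43538 = -25331851/582 - I*√15/4074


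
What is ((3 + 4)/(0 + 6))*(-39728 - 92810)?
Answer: -463883/3 ≈ -1.5463e+5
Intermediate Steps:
((3 + 4)/(0 + 6))*(-39728 - 92810) = (7/6)*(-132538) = -463883/3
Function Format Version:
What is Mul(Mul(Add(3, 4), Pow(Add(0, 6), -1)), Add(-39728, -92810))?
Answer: Rational(-463883, 3) ≈ -1.5463e+5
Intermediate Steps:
Mul(Mul(Add(3, 4), Pow(Add(0, 6), -1)), Add(-39728, -92810)) = Mul(Mul(7, Pow(6, -1)), -132538) = Mul(Mul(7, Rational(1, 6)), -132538) = Mul(Rational(7, 6), -132538) = Rational(-463883, 3)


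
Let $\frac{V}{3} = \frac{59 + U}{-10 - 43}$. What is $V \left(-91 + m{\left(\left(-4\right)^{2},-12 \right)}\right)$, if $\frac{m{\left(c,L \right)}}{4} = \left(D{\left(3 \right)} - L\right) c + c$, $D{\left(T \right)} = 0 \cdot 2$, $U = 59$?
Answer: $- \frac{262314}{53} \approx -4949.3$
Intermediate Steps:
$D{\left(T \right)} = 0$
$m{\left(c,L \right)} = 4 c - 4 L c$ ($m{\left(c,L \right)} = 4 \left(\left(0 - L\right) c + c\right) = 4 \left(- L c + c\right) = 4 \left(c - L c\right) = 4 c - 4 L c$)
$V = - \frac{354}{53}$ ($V = 3 \frac{59 + 59}{-10 - 43} = 3 \frac{118}{-53} = 3 \cdot 118 \left(- \frac{1}{53}\right) = 3 \left(- \frac{118}{53}\right) = - \frac{354}{53} \approx -6.6792$)
$V \left(-91 + m{\left(\left(-4\right)^{2},-12 \right)}\right) = - \frac{354 \left(-91 + 4 \left(-4\right)^{2} \left(1 - -12\right)\right)}{53} = - \frac{354 \left(-91 + 4 \cdot 16 \left(1 + 12\right)\right)}{53} = - \frac{354 \left(-91 + 4 \cdot 16 \cdot 13\right)}{53} = - \frac{354 \left(-91 + 832\right)}{53} = \left(- \frac{354}{53}\right) 741 = - \frac{262314}{53}$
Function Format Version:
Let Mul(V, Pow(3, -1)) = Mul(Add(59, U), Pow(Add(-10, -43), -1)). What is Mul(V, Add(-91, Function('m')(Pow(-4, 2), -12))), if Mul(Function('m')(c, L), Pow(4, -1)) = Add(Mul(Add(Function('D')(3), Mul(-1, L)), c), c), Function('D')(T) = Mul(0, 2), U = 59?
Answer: Rational(-262314, 53) ≈ -4949.3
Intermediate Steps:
Function('D')(T) = 0
Function('m')(c, L) = Add(Mul(4, c), Mul(-4, L, c)) (Function('m')(c, L) = Mul(4, Add(Mul(Add(0, Mul(-1, L)), c), c)) = Mul(4, Add(Mul(Mul(-1, L), c), c)) = Mul(4, Add(Mul(-1, L, c), c)) = Mul(4, Add(c, Mul(-1, L, c))) = Add(Mul(4, c), Mul(-4, L, c)))
V = Rational(-354, 53) (V = Mul(3, Mul(Add(59, 59), Pow(Add(-10, -43), -1))) = Mul(3, Mul(118, Pow(-53, -1))) = Mul(3, Mul(118, Rational(-1, 53))) = Mul(3, Rational(-118, 53)) = Rational(-354, 53) ≈ -6.6792)
Mul(V, Add(-91, Function('m')(Pow(-4, 2), -12))) = Mul(Rational(-354, 53), Add(-91, Mul(4, Pow(-4, 2), Add(1, Mul(-1, -12))))) = Mul(Rational(-354, 53), Add(-91, Mul(4, 16, Add(1, 12)))) = Mul(Rational(-354, 53), Add(-91, Mul(4, 16, 13))) = Mul(Rational(-354, 53), Add(-91, 832)) = Mul(Rational(-354, 53), 741) = Rational(-262314, 53)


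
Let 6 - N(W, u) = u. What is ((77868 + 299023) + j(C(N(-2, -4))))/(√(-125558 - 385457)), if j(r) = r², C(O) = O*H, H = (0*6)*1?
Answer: -376891*I*√511015/511015 ≈ -527.23*I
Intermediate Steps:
N(W, u) = 6 - u
H = 0 (H = 0*1 = 0)
C(O) = 0 (C(O) = O*0 = 0)
((77868 + 299023) + j(C(N(-2, -4))))/(√(-125558 - 385457)) = ((77868 + 299023) + 0²)/(√(-125558 - 385457)) = (376891 + 0)/(√(-511015)) = 376891/((I*√511015)) = 376891*(-I*√511015/511015) = -376891*I*√511015/511015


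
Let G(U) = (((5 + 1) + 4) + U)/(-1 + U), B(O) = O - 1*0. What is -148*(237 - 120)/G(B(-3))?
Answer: 69264/7 ≈ 9894.9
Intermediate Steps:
B(O) = O (B(O) = O + 0 = O)
G(U) = (10 + U)/(-1 + U) (G(U) = ((6 + 4) + U)/(-1 + U) = (10 + U)/(-1 + U))
-148*(237 - 120)/G(B(-3)) = -148*(237 - 120)/((10 - 3)/(-1 - 3)) = -17316/(7/(-4)) = -17316/((-¼*7)) = -17316/(-7/4) = -17316*(-4)/7 = -148*(-468/7) = 69264/7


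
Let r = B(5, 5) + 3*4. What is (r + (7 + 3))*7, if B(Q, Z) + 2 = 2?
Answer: 154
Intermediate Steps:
B(Q, Z) = 0 (B(Q, Z) = -2 + 2 = 0)
r = 12 (r = 0 + 3*4 = 0 + 12 = 12)
(r + (7 + 3))*7 = (12 + (7 + 3))*7 = (12 + 10)*7 = 22*7 = 154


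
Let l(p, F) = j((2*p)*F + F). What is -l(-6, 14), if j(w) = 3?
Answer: -3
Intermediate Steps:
l(p, F) = 3
-l(-6, 14) = -1*3 = -3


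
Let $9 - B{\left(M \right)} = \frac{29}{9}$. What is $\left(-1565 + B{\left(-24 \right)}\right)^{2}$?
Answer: $\frac{196925089}{81} \approx 2.4312 \cdot 10^{6}$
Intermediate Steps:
$B{\left(M \right)} = \frac{52}{9}$ ($B{\left(M \right)} = 9 - \frac{29}{9} = \frac{52}{9}$)
$\left(-1565 + B{\left(-24 \right)}\right)^{2} = \left(-1565 + \frac{52}{9}\right)^{2} = \left(- \frac{14033}{9}\right)^{2} = \frac{196925089}{81}$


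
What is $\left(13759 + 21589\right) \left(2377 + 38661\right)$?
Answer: $1450611224$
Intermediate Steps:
$\left(13759 + 21589\right) \left(2377 + 38661\right) = 35348 \cdot 41038 = 1450611224$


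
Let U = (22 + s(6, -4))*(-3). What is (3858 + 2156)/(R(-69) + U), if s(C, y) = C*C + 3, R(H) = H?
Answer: -3007/126 ≈ -23.865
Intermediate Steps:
s(C, y) = 3 + C² (s(C, y) = C² + 3 = 3 + C²)
U = -183 (U = (22 + (3 + 6²))*(-3) = (22 + (3 + 36))*(-3) = (22 + 39)*(-3) = 61*(-3) = -183)
(3858 + 2156)/(R(-69) + U) = (3858 + 2156)/(-69 - 183) = 6014/(-252) = 6014*(-1/252) = -3007/126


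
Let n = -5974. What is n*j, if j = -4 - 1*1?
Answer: 29870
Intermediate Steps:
j = -5 (j = -4 - 1 = -5)
n*j = -5974*(-5) = 29870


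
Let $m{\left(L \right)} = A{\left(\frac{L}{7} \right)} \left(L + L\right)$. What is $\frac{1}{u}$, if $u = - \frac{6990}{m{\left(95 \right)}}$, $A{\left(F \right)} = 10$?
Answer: $- \frac{190}{699} \approx -0.27182$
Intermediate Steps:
$m{\left(L \right)} = 20 L$ ($m{\left(L \right)} = 10 \left(L + L\right) = 10 \cdot 2 L = 20 L$)
$u = - \frac{699}{190}$ ($u = - \frac{6990}{20 \cdot 95} = - \frac{6990}{1900} = \left(-6990\right) \frac{1}{1900} = - \frac{699}{190} \approx -3.6789$)
$\frac{1}{u} = \frac{1}{- \frac{699}{190}} = - \frac{190}{699}$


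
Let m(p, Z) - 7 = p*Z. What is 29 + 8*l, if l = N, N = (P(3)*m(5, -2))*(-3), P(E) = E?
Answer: 245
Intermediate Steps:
m(p, Z) = 7 + Z*p (m(p, Z) = 7 + p*Z = 7 + Z*p)
N = 27 (N = (3*(7 - 2*5))*(-3) = (3*(7 - 10))*(-3) = (3*(-3))*(-3) = -9*(-3) = 27)
l = 27
29 + 8*l = 29 + 8*27 = 29 + 216 = 245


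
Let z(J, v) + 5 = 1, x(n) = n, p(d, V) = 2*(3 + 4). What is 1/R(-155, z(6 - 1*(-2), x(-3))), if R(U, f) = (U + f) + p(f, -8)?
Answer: -1/145 ≈ -0.0068966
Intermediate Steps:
p(d, V) = 14 (p(d, V) = 2*7 = 14)
z(J, v) = -4 (z(J, v) = -5 + 1 = -4)
R(U, f) = 14 + U + f (R(U, f) = (U + f) + 14 = 14 + U + f)
1/R(-155, z(6 - 1*(-2), x(-3))) = 1/(14 - 155 - 4) = 1/(-145) = -1/145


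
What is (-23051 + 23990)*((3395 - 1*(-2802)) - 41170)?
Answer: -32839647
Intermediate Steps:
(-23051 + 23990)*((3395 - 1*(-2802)) - 41170) = 939*((3395 + 2802) - 41170) = 939*(6197 - 41170) = 939*(-34973) = -32839647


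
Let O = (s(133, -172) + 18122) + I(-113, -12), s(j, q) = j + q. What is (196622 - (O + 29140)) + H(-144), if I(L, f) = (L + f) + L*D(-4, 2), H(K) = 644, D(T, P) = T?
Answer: 149716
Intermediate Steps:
I(L, f) = f - 3*L (I(L, f) = (L + f) + L*(-4) = (L + f) - 4*L = f - 3*L)
O = 18410 (O = ((133 - 172) + 18122) + (-12 - 3*(-113)) = (-39 + 18122) + (-12 + 339) = 18083 + 327 = 18410)
(196622 - (O + 29140)) + H(-144) = (196622 - (18410 + 29140)) + 644 = (196622 - 1*47550) + 644 = (196622 - 47550) + 644 = 149072 + 644 = 149716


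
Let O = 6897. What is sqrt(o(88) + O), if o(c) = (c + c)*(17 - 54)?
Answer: sqrt(385) ≈ 19.621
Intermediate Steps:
o(c) = -74*c (o(c) = (2*c)*(-37) = -74*c)
sqrt(o(88) + O) = sqrt(-74*88 + 6897) = sqrt(-6512 + 6897) = sqrt(385)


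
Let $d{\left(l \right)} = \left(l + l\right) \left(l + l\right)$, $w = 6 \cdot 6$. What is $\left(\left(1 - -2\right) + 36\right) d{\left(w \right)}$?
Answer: $202176$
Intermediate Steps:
$w = 36$
$d{\left(l \right)} = 4 l^{2}$ ($d{\left(l \right)} = 2 l 2 l = 4 l^{2}$)
$\left(\left(1 - -2\right) + 36\right) d{\left(w \right)} = \left(\left(1 - -2\right) + 36\right) 4 \cdot 36^{2} = \left(\left(1 + 2\right) + 36\right) 4 \cdot 1296 = \left(3 + 36\right) 5184 = 39 \cdot 5184 = 202176$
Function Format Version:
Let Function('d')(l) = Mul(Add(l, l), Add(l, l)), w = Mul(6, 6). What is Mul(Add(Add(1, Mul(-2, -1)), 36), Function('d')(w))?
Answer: 202176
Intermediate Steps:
w = 36
Function('d')(l) = Mul(4, Pow(l, 2)) (Function('d')(l) = Mul(Mul(2, l), Mul(2, l)) = Mul(4, Pow(l, 2)))
Mul(Add(Add(1, Mul(-2, -1)), 36), Function('d')(w)) = Mul(Add(Add(1, Mul(-2, -1)), 36), Mul(4, Pow(36, 2))) = Mul(Add(Add(1, 2), 36), Mul(4, 1296)) = Mul(Add(3, 36), 5184) = Mul(39, 5184) = 202176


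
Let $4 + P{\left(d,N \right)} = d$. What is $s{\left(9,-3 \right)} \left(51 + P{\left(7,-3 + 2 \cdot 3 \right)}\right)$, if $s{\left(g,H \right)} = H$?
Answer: $-162$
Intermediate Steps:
$P{\left(d,N \right)} = -4 + d$
$s{\left(9,-3 \right)} \left(51 + P{\left(7,-3 + 2 \cdot 3 \right)}\right) = - 3 \left(51 + \left(-4 + 7\right)\right) = - 3 \left(51 + 3\right) = \left(-3\right) 54 = -162$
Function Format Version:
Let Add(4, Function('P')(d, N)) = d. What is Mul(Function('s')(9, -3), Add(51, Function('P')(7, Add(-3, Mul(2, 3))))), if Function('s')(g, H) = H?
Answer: -162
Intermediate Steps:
Function('P')(d, N) = Add(-4, d)
Mul(Function('s')(9, -3), Add(51, Function('P')(7, Add(-3, Mul(2, 3))))) = Mul(-3, Add(51, Add(-4, 7))) = Mul(-3, Add(51, 3)) = Mul(-3, 54) = -162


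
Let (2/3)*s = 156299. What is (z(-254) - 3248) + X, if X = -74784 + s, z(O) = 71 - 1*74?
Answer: 312827/2 ≈ 1.5641e+5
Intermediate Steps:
s = 468897/2 (s = (3/2)*156299 = 468897/2 ≈ 2.3445e+5)
z(O) = -3 (z(O) = 71 - 74 = -3)
X = 319329/2 (X = -74784 + 468897/2 = 319329/2 ≈ 1.5966e+5)
(z(-254) - 3248) + X = (-3 - 3248) + 319329/2 = -3251 + 319329/2 = 312827/2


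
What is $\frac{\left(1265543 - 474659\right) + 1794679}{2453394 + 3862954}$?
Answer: $\frac{2585563}{6316348} \approx 0.40934$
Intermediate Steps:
$\frac{\left(1265543 - 474659\right) + 1794679}{2453394 + 3862954} = \frac{790884 + 1794679}{6316348} = 2585563 \cdot \frac{1}{6316348} = \frac{2585563}{6316348}$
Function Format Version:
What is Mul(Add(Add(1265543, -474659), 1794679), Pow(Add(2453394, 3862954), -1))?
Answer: Rational(2585563, 6316348) ≈ 0.40934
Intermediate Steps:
Mul(Add(Add(1265543, -474659), 1794679), Pow(Add(2453394, 3862954), -1)) = Mul(Add(790884, 1794679), Pow(6316348, -1)) = Mul(2585563, Rational(1, 6316348)) = Rational(2585563, 6316348)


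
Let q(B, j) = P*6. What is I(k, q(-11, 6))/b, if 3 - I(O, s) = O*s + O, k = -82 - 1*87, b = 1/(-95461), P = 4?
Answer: -403609108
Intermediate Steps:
q(B, j) = 24 (q(B, j) = 4*6 = 24)
b = -1/95461 ≈ -1.0475e-5
k = -169 (k = -82 - 87 = -169)
I(O, s) = 3 - O - O*s (I(O, s) = 3 - (O*s + O) = 3 - (O + O*s) = 3 + (-O - O*s) = 3 - O - O*s)
I(k, q(-11, 6))/b = (3 - 1*(-169) - 1*(-169)*24)/(-1/95461) = (3 + 169 + 4056)*(-95461) = 4228*(-95461) = -403609108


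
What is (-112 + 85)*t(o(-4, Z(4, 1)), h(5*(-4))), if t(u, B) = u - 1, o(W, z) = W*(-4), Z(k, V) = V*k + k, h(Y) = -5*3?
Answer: -405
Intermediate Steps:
h(Y) = -15
Z(k, V) = k + V*k
o(W, z) = -4*W
t(u, B) = -1 + u
(-112 + 85)*t(o(-4, Z(4, 1)), h(5*(-4))) = (-112 + 85)*(-1 - 4*(-4)) = -27*(-1 + 16) = -27*15 = -405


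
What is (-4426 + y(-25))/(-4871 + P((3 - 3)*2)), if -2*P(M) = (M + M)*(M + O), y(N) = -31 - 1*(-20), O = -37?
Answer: 4437/4871 ≈ 0.91090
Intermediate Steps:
y(N) = -11 (y(N) = -31 + 20 = -11)
P(M) = -M*(-37 + M) (P(M) = -(M + M)*(M - 37)/2 = -2*M*(-37 + M)/2 = -M*(-37 + M))
(-4426 + y(-25))/(-4871 + P((3 - 3)*2)) = (-4426 - 11)/(-4871 + ((3 - 3)*2)*(37 - (3 - 3)*2)) = -4437/(-4871 + (0*2)*(37 - 0*2)) = -4437/(-4871 + 0*(37 - 1*0)) = -4437/(-4871 + 0*(37 + 0)) = -4437/(-4871 + 0*37) = -4437/(-4871 + 0) = -4437/(-4871) = -4437*(-1/4871) = 4437/4871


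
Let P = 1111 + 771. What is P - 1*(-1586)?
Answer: 3468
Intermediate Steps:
P = 1882
P - 1*(-1586) = 1882 - 1*(-1586) = 1882 + 1586 = 3468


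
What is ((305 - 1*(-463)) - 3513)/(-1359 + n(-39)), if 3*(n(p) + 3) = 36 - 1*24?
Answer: 2745/1358 ≈ 2.0214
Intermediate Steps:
n(p) = 1 (n(p) = -3 + (36 - 1*24)/3 = -3 + (36 - 24)/3 = -3 + (⅓)*12 = -3 + 4 = 1)
((305 - 1*(-463)) - 3513)/(-1359 + n(-39)) = ((305 - 1*(-463)) - 3513)/(-1359 + 1) = ((305 + 463) - 3513)/(-1358) = (768 - 3513)*(-1/1358) = -2745*(-1/1358) = 2745/1358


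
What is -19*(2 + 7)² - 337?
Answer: -1876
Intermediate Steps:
-19*(2 + 7)² - 337 = -19*9² - 337 = -19*81 - 337 = -1539 - 337 = -1876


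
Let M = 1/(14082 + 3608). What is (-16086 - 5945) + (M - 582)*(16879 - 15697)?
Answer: -6279551384/8845 ≈ -7.0996e+5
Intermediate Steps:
M = 1/17690 ≈ 5.6529e-5
(-16086 - 5945) + (M - 582)*(16879 - 15697) = (-16086 - 5945) + (1/17690 - 582)*(16879 - 15697) = -22031 - 10295579/17690*1182 = -22031 - 6084687189/8845 = -6279551384/8845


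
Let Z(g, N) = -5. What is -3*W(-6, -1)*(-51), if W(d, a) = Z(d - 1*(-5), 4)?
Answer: -765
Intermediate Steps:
W(d, a) = -5
-3*W(-6, -1)*(-51) = -3*(-5)*(-51) = 15*(-51) = -765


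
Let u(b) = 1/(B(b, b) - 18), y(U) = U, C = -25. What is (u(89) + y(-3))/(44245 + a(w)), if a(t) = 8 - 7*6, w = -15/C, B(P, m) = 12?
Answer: -19/265266 ≈ -7.1626e-5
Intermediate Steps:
w = 3/5 (w = -15/(-25) = -15*(-1/25) = 3/5 ≈ 0.60000)
a(t) = -34 (a(t) = 8 - 42 = -34)
u(b) = -1/6 (u(b) = 1/(12 - 18) = 1/(-6) = -1/6)
(u(89) + y(-3))/(44245 + a(w)) = (-1/6 - 3)/(44245 - 34) = -19/6/44211 = -19/6*1/44211 = -19/265266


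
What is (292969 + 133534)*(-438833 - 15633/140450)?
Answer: -26287133023330949/140450 ≈ -1.8716e+11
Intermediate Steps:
(292969 + 133534)*(-438833 - 15633/140450) = 426503*(-438833 - 15633*1/140450) = 426503*(-438833 - 15633/140450) = 426503*(-61634110483/140450) = -26287133023330949/140450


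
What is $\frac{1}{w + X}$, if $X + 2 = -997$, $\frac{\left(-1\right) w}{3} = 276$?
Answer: $- \frac{1}{1827} \approx -0.00054735$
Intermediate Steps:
$w = -828$ ($w = \left(-3\right) 276 = -828$)
$X = -999$ ($X = -2 - 997 = -999$)
$\frac{1}{w + X} = \frac{1}{-828 - 999} = \frac{1}{-1827} = - \frac{1}{1827}$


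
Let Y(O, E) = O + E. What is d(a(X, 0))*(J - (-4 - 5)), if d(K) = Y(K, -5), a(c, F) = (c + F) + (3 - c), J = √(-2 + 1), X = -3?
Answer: -18 - 2*I ≈ -18.0 - 2.0*I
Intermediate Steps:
J = I (J = √(-1) = I ≈ 1.0*I)
Y(O, E) = E + O
a(c, F) = 3 + F (a(c, F) = (F + c) + (3 - c) = 3 + F)
d(K) = -5 + K
d(a(X, 0))*(J - (-4 - 5)) = (-5 + (3 + 0))*(I - (-4 - 5)) = (-5 + 3)*(I - 1*(-9)) = -2*(I + 9) = -2*(9 + I) = -18 - 2*I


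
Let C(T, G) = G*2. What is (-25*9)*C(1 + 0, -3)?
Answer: 1350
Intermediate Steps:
C(T, G) = 2*G
(-25*9)*C(1 + 0, -3) = (-25*9)*(2*(-3)) = -225*(-6) = 1350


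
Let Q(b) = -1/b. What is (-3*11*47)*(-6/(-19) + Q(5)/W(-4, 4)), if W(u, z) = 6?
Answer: -83237/190 ≈ -438.09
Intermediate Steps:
(-3*11*47)*(-6/(-19) + Q(5)/W(-4, 4)) = (-3*11*47)*(-6/(-19) - 1/5/6) = (-33*47)*(-6*(-1/19) - 1*⅕*(⅙)) = -1551*(6/19 - ⅕*⅙) = -1551*(6/19 - 1/30) = -1551*161/570 = -83237/190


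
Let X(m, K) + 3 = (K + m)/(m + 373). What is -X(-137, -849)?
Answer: 847/118 ≈ 7.1780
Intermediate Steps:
X(m, K) = -3 + (K + m)/(373 + m) (X(m, K) = -3 + (K + m)/(m + 373) = -3 + (K + m)/(373 + m))
-X(-137, -849) = -(-1119 - 849 - 2*(-137))/(373 - 137) = -(-1119 - 849 + 274)/236 = -(-1694)/236 = -1*(-847/118) = 847/118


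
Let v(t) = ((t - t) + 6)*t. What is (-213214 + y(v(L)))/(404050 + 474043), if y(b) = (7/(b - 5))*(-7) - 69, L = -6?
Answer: -8744554/36001813 ≈ -0.24289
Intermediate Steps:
v(t) = 6*t (v(t) = (0 + 6)*t = 6*t)
y(b) = -69 - 49/(-5 + b) (y(b) = (7/(-5 + b))*(-7) - 69 = -49/(-5 + b) - 69 = -69 - 49/(-5 + b))
(-213214 + y(v(L)))/(404050 + 474043) = (-213214 + (296 - 414*(-6))/(-5 + 6*(-6)))/(404050 + 474043) = (-213214 + (296 - 69*(-36))/(-5 - 36))/878093 = (-213214 + (296 + 2484)/(-41))*(1/878093) = (-213214 - 1/41*2780)*(1/878093) = (-213214 - 2780/41)*(1/878093) = -8744554/41*1/878093 = -8744554/36001813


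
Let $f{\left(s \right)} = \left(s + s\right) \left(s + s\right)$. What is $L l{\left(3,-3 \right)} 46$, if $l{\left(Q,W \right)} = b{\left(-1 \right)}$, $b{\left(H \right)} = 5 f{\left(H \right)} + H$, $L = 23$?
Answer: $20102$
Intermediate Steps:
$f{\left(s \right)} = 4 s^{2}$ ($f{\left(s \right)} = 2 s 2 s = 4 s^{2}$)
$b{\left(H \right)} = H + 20 H^{2}$ ($b{\left(H \right)} = 5 \cdot 4 H^{2} + H = 20 H^{2} + H = H + 20 H^{2}$)
$l{\left(Q,W \right)} = 19$ ($l{\left(Q,W \right)} = - (1 + 20 \left(-1\right)) = - (1 - 20) = \left(-1\right) \left(-19\right) = 19$)
$L l{\left(3,-3 \right)} 46 = 23 \cdot 19 \cdot 46 = 437 \cdot 46 = 20102$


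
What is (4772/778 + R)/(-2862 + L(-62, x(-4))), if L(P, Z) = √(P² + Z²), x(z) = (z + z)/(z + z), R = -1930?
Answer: 2141875008/3184820411 + 748384*√3845/3184820411 ≈ 0.68710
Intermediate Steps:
x(z) = 1 (x(z) = (2*z)/((2*z)) = (2*z)*(1/(2*z)) = 1)
(4772/778 + R)/(-2862 + L(-62, x(-4))) = (4772/778 - 1930)/(-2862 + √((-62)² + 1²)) = (4772*(1/778) - 1930)/(-2862 + √(3844 + 1)) = (2386/389 - 1930)/(-2862 + √3845) = -748384/(389*(-2862 + √3845))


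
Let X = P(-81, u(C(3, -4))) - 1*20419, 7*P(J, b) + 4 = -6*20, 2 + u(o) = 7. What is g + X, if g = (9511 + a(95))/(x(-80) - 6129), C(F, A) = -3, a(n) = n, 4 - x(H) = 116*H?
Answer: -451277593/22085 ≈ -20434.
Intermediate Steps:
x(H) = 4 - 116*H
u(o) = 5 (u(o) = -2 + 7 = 5)
P(J, b) = -124/7 (P(J, b) = -4/7 + (-6*20)/7 = -4/7 + (⅐)*(-120) = -4/7 - 120/7 = -124/7)
g = 9606/3155 (g = (9511 + 95)/((4 - 116*(-80)) - 6129) = 9606/((4 + 9280) - 6129) = 9606/(9284 - 6129) = 9606/3155 ≈ 3.0447)
X = -143057/7 (X = -124/7 - 1*20419 = -124/7 - 20419 = -143057/7 ≈ -20437.)
g + X = 9606/3155 - 143057/7 = -451277593/22085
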